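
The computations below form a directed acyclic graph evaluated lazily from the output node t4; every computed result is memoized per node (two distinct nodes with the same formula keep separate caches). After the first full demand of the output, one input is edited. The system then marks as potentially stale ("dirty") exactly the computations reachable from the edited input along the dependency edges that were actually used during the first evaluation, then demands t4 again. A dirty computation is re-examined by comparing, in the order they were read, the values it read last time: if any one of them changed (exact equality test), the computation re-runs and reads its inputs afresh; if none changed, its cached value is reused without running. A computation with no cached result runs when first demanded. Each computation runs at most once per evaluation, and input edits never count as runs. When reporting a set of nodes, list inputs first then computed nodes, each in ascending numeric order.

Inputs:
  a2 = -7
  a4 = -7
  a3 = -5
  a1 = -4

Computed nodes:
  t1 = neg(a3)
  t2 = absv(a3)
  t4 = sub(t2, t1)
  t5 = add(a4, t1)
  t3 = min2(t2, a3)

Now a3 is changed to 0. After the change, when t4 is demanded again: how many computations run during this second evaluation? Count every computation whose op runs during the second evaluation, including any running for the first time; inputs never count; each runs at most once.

3 computations run: t1, t2, t4.

First demand of the output computes:
  t1 = neg(-5) = 5
  t2 = absv(-5) = 5
  t4 = sub(5, 5) = 0

After the edit, cleaning proceeds:
  t1: a read changed (a3 -5->0) — executes, giving 0.
  t2: a read changed (a3 -5->0) — executes, giving 0.
  t4: a read changed (t2 5->0; t1 5->0) — executes, giving 0 — identical to its old value.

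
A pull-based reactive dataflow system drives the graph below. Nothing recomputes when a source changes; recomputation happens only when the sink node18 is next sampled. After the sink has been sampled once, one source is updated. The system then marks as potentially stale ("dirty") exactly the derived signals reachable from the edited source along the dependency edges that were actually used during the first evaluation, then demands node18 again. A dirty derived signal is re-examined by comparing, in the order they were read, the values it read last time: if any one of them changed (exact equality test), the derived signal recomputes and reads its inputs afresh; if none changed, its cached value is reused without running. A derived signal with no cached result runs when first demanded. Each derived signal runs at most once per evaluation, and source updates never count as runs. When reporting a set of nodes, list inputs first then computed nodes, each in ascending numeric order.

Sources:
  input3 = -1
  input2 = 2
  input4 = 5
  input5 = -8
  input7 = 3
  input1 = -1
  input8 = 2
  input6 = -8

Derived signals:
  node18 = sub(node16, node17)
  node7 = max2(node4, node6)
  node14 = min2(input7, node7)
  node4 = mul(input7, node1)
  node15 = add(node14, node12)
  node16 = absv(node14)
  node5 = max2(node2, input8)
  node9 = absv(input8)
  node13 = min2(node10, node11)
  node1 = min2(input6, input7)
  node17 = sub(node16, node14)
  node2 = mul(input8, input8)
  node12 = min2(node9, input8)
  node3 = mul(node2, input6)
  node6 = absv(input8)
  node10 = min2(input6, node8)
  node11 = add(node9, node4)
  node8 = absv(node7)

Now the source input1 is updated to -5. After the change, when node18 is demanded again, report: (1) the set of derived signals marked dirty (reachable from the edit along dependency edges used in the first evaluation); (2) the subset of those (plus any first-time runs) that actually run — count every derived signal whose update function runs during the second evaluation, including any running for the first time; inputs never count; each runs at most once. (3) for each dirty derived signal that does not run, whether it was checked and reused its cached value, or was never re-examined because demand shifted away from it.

First evaluation (everything demanded from the output):
  node1 = min2(-8, 3) = -8
  node4 = mul(3, -8) = -24
  node6 = absv(2) = 2
  node7 = max2(-24, 2) = 2
  node14 = min2(3, 2) = 2
  node16 = absv(2) = 2
  node17 = sub(2, 2) = 0
  node18 = sub(2, 0) = 2

Propagation after the edit:
  input1 feeds no computation that the output demands — nothing is marked dirty and nothing runs.

Key observation: input1 is never demanded by the output, so the edit triggers no recomputation at all.

Marked dirty: none.
Derived signals that run: none — 0 in total.
Every dirty derived signal ran.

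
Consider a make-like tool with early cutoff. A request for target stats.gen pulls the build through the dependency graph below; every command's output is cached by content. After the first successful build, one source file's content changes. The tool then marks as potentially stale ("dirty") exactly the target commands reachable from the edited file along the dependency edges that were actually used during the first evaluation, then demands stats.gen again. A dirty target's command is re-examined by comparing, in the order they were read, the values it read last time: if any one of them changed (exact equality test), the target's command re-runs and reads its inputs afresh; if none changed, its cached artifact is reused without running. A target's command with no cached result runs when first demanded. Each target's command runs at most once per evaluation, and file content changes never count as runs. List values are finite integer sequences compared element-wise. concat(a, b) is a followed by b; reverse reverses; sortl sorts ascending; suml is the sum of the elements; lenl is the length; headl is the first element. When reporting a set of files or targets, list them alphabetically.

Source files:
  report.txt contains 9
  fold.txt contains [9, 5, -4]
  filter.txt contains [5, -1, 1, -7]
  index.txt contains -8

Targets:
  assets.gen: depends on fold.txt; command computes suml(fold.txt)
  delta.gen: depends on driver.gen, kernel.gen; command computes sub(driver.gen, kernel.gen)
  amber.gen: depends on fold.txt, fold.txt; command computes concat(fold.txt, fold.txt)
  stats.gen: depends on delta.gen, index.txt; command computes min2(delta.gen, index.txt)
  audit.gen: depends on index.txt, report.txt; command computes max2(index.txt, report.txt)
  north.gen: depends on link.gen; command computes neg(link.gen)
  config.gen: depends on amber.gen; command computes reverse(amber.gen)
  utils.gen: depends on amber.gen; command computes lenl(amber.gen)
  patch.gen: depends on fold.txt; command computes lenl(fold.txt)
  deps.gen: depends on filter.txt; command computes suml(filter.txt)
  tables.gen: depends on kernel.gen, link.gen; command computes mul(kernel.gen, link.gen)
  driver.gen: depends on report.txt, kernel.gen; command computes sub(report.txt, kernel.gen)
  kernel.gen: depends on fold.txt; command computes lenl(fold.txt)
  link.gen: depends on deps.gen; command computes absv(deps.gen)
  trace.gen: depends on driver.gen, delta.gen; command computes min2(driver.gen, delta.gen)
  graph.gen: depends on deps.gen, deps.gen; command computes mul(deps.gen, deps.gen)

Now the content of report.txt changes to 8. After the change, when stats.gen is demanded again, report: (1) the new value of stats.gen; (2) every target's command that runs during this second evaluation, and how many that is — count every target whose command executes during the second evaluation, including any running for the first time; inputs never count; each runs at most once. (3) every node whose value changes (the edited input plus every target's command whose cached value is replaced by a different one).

First demand of the output computes:
  kernel.gen = lenl([9, 5, -4]) = 3
  driver.gen = sub(9, 3) = 6
  delta.gen = sub(6, 3) = 3
  stats.gen = min2(3, -8) = -8

After the edit, cleaning proceeds:
  driver.gen: a read changed (report.txt 9->8) — executes, giving 5.
  delta.gen: a read changed (driver.gen 6->5) — executes, giving 2.
  stats.gen: a read changed (delta.gen 3->2) — executes, giving -8 — identical to its old value.

Demanding stats.gen again yields -8.
3 target commands run: delta.gen, driver.gen, stats.gen.
The nodes whose values change: delta.gen, driver.gen, report.txt.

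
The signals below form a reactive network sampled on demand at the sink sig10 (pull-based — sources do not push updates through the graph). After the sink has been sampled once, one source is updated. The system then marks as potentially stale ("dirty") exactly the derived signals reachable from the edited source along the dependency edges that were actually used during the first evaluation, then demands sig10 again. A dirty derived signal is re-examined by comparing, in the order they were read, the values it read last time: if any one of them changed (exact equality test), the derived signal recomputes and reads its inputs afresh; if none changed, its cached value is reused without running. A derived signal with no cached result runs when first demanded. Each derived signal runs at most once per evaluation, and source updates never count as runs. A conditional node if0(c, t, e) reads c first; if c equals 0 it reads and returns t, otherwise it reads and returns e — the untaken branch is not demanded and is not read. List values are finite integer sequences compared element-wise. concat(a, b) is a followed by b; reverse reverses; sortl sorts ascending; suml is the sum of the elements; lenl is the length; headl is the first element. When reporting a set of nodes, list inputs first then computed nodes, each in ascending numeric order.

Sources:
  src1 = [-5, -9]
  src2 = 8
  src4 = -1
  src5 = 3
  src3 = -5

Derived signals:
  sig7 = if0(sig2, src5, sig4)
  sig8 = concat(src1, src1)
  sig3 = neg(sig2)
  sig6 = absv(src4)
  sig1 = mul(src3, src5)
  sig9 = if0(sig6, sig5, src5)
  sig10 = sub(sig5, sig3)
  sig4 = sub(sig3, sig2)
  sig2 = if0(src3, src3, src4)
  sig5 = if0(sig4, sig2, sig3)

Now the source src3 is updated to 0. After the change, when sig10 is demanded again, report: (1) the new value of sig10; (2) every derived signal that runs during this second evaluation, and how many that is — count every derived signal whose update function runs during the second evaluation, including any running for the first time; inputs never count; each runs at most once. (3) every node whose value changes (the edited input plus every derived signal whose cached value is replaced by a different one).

Initial pass — values computed on the first demand:
  sig2 = if0(src3=-5 -> else branch src4) = -1
  sig3 = neg(-1) = 1
  sig4 = sub(1, -1) = 2
  sig5 = if0(sig4=2 -> else branch sig3) = 1
  sig10 = sub(1, 1) = 0

Second demand — change propagation:
  sig2: re-runs because src3 -5->0; new result 0.
  sig3: re-runs because sig2 -1->0; new result 0.
  sig4: re-runs because sig3 1->0; sig2 -1->0; new result 0.
  sig5: re-runs because sig4 2->0; sig3 1->0; new result 0.
  sig10: re-runs because sig5 1->0; sig3 1->0; new result 0 (unchanged).

sig10 now evaluates to 0.
Run set: sig2, sig3, sig4, sig5, sig10 (5 run).
Changed values: src3, sig2, sig3, sig4, sig5.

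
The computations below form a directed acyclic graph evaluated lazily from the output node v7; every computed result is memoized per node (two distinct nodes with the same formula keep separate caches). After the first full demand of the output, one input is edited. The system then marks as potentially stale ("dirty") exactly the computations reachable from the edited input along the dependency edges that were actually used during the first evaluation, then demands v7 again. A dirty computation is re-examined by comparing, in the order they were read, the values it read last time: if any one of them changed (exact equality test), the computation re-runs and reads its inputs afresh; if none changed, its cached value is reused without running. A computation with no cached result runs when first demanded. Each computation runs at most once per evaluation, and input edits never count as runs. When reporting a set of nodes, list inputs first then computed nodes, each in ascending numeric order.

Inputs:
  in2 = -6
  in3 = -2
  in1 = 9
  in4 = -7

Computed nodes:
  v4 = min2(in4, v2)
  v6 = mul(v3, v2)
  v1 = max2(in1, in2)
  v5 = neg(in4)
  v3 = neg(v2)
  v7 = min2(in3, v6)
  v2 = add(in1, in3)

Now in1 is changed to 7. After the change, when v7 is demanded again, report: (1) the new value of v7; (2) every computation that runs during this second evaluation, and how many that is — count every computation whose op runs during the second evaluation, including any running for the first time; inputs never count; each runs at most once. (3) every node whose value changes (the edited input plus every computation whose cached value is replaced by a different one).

First demand of the output computes:
  v2 = add(9, -2) = 7
  v3 = neg(7) = -7
  v6 = mul(-7, 7) = -49
  v7 = min2(-2, -49) = -49

After the edit, cleaning proceeds:
  v2: a read changed (in1 9->7) — executes, giving 5.
  v3: a read changed (v2 7->5) — executes, giving -5.
  v6: a read changed (v3 -7->-5; v2 7->5) — executes, giving -25.
  v7: a read changed (v6 -49->-25) — executes, giving -25.

Demanding v7 again yields -25.
4 computations run: v2, v3, v6, v7.
The nodes whose values change: in1, v2, v3, v6, v7.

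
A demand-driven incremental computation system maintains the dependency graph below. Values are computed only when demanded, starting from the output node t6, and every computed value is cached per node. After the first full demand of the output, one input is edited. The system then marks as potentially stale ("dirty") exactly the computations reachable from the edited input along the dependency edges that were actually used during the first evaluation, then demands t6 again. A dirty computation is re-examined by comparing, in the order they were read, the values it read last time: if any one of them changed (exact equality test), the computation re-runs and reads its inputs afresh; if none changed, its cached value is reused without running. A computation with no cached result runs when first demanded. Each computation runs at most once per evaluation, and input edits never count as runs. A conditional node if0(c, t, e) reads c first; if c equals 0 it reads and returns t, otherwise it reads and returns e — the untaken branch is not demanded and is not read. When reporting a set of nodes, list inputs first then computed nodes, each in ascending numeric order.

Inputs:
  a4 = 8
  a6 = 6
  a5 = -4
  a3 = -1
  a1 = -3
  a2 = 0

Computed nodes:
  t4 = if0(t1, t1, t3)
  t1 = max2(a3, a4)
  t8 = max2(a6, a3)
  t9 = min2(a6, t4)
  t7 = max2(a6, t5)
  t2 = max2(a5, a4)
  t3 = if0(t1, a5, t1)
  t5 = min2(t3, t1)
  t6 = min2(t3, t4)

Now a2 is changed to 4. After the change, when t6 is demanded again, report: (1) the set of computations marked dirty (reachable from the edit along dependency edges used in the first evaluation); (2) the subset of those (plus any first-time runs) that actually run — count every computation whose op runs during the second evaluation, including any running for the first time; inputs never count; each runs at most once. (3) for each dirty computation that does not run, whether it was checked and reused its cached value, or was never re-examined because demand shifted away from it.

First evaluation (everything demanded from the output):
  t1 = max2(-1, 8) = 8
  t3 = if0(t1=8 -> else branch t1) = 8
  t4 = if0(t1=8 -> else branch t3) = 8
  t6 = min2(8, 8) = 8

Propagation after the edit:
  a2 feeds no computation that the output demands — nothing is marked dirty and nothing runs.

Key observation: a2 is never demanded by the output, so the edit triggers no recomputation at all.

Marked dirty: none.
Computations that run: none — 0 in total.
Every dirty computation ran.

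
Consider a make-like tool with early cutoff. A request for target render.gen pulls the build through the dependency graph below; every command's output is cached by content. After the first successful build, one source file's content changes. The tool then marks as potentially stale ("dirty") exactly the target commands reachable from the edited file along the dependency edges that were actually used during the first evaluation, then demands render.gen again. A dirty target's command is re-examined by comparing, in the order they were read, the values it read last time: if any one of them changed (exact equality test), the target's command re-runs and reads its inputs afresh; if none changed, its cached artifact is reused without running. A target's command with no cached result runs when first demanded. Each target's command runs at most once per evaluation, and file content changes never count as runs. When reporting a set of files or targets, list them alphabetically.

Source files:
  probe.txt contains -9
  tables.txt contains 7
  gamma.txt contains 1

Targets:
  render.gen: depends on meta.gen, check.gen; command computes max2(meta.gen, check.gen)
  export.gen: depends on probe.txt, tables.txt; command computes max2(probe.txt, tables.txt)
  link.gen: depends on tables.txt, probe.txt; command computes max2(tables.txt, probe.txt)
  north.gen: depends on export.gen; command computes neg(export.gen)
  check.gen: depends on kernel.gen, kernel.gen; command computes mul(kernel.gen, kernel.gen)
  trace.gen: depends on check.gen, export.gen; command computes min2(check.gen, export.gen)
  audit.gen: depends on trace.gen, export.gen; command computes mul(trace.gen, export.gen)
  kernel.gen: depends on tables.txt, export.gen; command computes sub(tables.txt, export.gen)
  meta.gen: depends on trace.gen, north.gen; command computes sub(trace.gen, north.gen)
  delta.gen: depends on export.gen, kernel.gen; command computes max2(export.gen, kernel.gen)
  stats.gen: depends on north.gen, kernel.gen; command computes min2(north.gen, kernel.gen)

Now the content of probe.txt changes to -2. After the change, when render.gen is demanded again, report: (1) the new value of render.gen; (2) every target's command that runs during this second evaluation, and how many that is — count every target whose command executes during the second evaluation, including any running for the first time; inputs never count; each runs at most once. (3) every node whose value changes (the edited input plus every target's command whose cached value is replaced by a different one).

First demand of the output computes:
  export.gen = max2(-9, 7) = 7
  kernel.gen = sub(7, 7) = 0
  check.gen = mul(0, 0) = 0
  north.gen = neg(7) = -7
  trace.gen = min2(0, 7) = 0
  meta.gen = sub(0, -7) = 7
  render.gen = max2(7, 0) = 7

After the edit, cleaning proceeds:
  export.gen: a read changed (probe.txt -9->-2) — executes, giving 7 — identical to its old value.
  kernel.gen: dirty, but its reads are unchanged (tables.txt unchanged, export.gen unchanged); cached 0 stands.
  check.gen: dirty, but its reads are unchanged (kernel.gen unchanged, kernel.gen unchanged); cached 0 stands.
  north.gen: dirty, but its reads are unchanged (export.gen unchanged); cached -7 stands.
  trace.gen: dirty, but its reads are unchanged (check.gen unchanged, export.gen unchanged); cached 0 stands.
  meta.gen: dirty, but its reads are unchanged (trace.gen unchanged, north.gen unchanged); cached 7 stands.
  render.gen: dirty, but its reads are unchanged (meta.gen unchanged, check.gen unchanged); cached 7 stands.

Note the absorption at export.gen: it re-runs yet its value is the same, leaving the output's value untouched.

Demanding render.gen again yields 7.
1 target commands run: export.gen.
The nodes whose values change: probe.txt.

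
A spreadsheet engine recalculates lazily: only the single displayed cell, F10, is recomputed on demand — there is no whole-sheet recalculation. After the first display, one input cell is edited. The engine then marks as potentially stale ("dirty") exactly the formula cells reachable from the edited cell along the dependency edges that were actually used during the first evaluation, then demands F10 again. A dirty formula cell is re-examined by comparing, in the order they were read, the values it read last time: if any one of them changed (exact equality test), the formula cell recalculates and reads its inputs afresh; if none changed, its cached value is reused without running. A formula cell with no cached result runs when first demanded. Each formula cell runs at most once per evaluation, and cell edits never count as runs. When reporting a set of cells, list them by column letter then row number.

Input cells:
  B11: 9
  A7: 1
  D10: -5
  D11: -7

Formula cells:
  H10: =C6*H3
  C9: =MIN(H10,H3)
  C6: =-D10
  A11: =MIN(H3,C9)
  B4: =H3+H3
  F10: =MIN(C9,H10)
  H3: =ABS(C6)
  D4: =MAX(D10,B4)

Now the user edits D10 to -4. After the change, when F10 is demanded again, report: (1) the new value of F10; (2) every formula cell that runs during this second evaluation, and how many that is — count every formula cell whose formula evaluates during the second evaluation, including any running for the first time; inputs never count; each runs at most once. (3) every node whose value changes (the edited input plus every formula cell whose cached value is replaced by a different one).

First evaluation (everything demanded from the output):
  C6 = -(-5) = 5
  H3 = ABS(5) = 5
  H10 = 5 * 5 = 25
  C9 = MIN(25, 5) = 5
  F10 = MIN(5, 25) = 5

Propagation after the edit:
  C6: runs — D10 -5->-4; result 4.
  H3: runs — C6 5->4; result 4.
  H10: runs — C6 5->4; H3 5->4; result 16.
  C9: runs — H10 25->16; H3 5->4; result 4.
  F10: runs — C9 5->4; H10 25->16; result 4.

New value of F10: 4.
Formula cells that run: C6, C9, F10, H3, H10 — 5 in total.
Values that change: C6, C9, D10, F10, H3, H10.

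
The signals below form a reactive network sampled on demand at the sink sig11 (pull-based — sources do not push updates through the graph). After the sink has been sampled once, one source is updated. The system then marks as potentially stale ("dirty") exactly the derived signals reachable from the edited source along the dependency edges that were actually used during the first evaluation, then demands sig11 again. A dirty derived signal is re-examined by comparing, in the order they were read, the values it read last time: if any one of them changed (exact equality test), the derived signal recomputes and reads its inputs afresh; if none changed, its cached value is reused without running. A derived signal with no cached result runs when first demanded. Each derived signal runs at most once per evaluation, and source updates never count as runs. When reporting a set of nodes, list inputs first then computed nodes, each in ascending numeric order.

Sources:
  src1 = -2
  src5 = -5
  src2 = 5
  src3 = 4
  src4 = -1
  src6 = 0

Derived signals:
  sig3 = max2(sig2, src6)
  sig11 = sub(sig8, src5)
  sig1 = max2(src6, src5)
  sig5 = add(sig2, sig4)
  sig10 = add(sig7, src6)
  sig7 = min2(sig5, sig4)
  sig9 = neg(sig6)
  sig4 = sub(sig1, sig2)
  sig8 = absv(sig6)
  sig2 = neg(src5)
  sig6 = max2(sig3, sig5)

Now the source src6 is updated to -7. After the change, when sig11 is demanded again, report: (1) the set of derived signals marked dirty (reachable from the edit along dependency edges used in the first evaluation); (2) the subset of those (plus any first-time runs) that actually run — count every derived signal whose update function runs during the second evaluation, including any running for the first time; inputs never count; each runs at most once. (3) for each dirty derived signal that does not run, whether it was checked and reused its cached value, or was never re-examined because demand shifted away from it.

Initial pass — values computed on the first demand:
  sig1 = max2(0, -5) = 0
  sig2 = neg(-5) = 5
  sig3 = max2(5, 0) = 5
  sig4 = sub(0, 5) = -5
  sig5 = add(5, -5) = 0
  sig6 = max2(5, 0) = 5
  sig8 = absv(5) = 5
  sig11 = sub(5, -5) = 10

Second demand — change propagation:
  sig1: re-runs because src6 0->-7; new result -5.
  sig3: re-runs because src6 0->-7; new result 5 (unchanged).
  sig4: re-runs because sig1 0->-5; new result -10.
  sig5: re-runs because sig4 -5->-10; new result -5.
  sig6: re-runs because sig5 0->-5; new result 5 (unchanged).
  sig8: re-examined; everything it read last time is the same (sig6 unchanged) — cache 5 kept, no run.
  sig11: re-examined; everything it read last time is the same (sig8 unchanged, src5 unchanged) — cache 10 kept, no run.

The important point: at sig8 every value read last time is unchanged, so the dirty flag clears without a run.

Dirty set: sig1, sig3, sig4, sig5, sig6, sig8, sig11.
Run set: sig1, sig3, sig4, sig5, sig6 (5 run).
Re-examined without running (cache reused): sig8, sig11.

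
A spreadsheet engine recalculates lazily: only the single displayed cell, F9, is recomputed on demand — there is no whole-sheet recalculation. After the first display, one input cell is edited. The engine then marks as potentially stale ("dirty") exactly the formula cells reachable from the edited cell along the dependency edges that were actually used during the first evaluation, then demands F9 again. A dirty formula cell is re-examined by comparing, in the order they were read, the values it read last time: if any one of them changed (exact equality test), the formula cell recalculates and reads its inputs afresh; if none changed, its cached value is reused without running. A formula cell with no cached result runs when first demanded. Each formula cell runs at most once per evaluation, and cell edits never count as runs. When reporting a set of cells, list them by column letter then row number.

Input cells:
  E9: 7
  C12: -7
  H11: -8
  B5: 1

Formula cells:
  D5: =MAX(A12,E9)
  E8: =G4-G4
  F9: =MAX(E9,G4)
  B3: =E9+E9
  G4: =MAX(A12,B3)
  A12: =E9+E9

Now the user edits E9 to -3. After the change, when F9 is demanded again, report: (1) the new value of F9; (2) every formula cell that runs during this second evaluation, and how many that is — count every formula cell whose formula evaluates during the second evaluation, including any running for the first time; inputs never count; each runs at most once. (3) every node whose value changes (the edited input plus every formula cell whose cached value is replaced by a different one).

New value of F9: -3.
Formula cells that run: A12, B3, F9, G4 — 4 in total.
Values that change: A12, B3, E9, F9, G4.

First evaluation (everything demanded from the output):
  A12 = 7 + 7 = 14
  B3 = 7 + 7 = 14
  G4 = MAX(14, 14) = 14
  F9 = MAX(7, 14) = 14

Propagation after the edit:
  A12: runs — E9 7->-3; E9 7->-3; result -6.
  B3: runs — E9 7->-3; E9 7->-3; result -6.
  G4: runs — A12 14->-6; B3 14->-6; result -6.
  F9: runs — E9 7->-3; G4 14->-6; result -3.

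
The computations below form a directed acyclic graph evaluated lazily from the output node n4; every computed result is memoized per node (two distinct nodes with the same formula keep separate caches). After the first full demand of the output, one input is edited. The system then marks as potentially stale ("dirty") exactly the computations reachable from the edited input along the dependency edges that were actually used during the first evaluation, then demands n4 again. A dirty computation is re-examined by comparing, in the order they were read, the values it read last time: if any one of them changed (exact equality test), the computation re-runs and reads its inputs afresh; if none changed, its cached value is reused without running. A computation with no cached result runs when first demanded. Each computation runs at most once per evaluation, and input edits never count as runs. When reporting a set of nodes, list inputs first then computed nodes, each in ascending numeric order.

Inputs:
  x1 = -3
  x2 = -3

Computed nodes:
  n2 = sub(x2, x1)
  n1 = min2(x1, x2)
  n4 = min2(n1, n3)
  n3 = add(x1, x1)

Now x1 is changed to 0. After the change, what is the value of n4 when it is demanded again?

First demand of the output computes:
  n1 = min2(-3, -3) = -3
  n3 = add(-3, -3) = -6
  n4 = min2(-3, -6) = -6

After the edit, cleaning proceeds:
  n1: a read changed (x1 -3->0) — executes, giving -3 — identical to its old value.
  n3: a read changed (x1 -3->0; x1 -3->0) — executes, giving 0.
  n4: a read changed (n3 -6->0) — executes, giving -3.

Demanding n4 again yields -3.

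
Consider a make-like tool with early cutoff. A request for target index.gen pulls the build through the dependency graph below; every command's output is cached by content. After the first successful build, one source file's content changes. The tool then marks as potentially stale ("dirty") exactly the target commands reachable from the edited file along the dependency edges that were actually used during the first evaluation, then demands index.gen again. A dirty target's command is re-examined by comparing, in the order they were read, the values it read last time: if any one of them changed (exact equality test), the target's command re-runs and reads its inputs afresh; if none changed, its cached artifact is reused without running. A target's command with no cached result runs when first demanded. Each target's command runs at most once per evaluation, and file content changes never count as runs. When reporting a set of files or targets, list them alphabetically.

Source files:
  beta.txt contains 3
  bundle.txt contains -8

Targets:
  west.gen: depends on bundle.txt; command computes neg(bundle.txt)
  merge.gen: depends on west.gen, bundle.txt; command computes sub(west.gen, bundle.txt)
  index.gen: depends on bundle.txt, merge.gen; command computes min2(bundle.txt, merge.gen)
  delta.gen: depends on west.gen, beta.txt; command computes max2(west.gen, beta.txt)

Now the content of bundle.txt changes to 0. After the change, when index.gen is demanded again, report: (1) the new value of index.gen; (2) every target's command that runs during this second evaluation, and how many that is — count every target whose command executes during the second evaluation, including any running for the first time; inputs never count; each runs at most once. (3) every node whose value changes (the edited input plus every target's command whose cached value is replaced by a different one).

Demanding index.gen again yields 0.
3 target commands run: index.gen, merge.gen, west.gen.
The nodes whose values change: bundle.txt, index.gen, merge.gen, west.gen.

First demand of the output computes:
  west.gen = neg(-8) = 8
  merge.gen = sub(8, -8) = 16
  index.gen = min2(-8, 16) = -8

After the edit, cleaning proceeds:
  west.gen: a read changed (bundle.txt -8->0) — executes, giving 0.
  merge.gen: a read changed (west.gen 8->0; bundle.txt -8->0) — executes, giving 0.
  index.gen: a read changed (bundle.txt -8->0; merge.gen 16->0) — executes, giving 0.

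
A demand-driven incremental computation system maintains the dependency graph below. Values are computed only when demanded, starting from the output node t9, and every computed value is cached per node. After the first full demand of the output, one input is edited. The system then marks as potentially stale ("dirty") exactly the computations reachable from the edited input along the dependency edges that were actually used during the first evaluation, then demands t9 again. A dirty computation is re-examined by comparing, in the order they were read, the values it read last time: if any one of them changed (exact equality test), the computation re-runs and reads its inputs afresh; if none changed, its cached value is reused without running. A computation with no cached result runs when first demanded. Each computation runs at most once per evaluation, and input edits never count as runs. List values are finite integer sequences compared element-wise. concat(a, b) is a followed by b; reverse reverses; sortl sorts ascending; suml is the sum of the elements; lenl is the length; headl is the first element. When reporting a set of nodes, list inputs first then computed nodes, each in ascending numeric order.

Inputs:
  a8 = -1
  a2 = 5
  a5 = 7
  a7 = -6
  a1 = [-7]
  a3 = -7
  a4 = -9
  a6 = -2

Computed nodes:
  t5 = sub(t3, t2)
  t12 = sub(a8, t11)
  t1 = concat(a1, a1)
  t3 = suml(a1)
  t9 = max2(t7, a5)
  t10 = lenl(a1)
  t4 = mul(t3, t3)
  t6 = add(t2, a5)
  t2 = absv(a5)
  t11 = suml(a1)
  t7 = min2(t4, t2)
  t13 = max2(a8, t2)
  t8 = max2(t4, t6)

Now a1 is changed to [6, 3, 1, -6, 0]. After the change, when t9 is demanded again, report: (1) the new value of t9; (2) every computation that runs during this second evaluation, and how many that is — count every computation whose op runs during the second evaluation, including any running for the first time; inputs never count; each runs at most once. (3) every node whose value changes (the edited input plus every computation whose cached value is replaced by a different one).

First evaluation (everything demanded from the output):
  t2 = absv(7) = 7
  t3 = suml([-7]) = -7
  t4 = mul(-7, -7) = 49
  t7 = min2(49, 7) = 7
  t9 = max2(7, 7) = 7

Propagation after the edit:
  t3: runs — a1 [-7]->[6, 3, 1, -6, 0]; result 4.
  t4: runs — t3 -7->4; t3 -7->4; result 16.
  t7: runs — t4 49->16; result 7 (same value as before).
  t9: checked — values it read are unchanged (t7 unchanged, a5 unchanged); reused cached 7 without running.

Key observation: the change is absorbed at t7 — it re-runs but produces the same value, and the output's value is unchanged.

New value of t9: 7.
Computations that run: t3, t4, t7 — 3 in total.
Values that change: a1, t3, t4.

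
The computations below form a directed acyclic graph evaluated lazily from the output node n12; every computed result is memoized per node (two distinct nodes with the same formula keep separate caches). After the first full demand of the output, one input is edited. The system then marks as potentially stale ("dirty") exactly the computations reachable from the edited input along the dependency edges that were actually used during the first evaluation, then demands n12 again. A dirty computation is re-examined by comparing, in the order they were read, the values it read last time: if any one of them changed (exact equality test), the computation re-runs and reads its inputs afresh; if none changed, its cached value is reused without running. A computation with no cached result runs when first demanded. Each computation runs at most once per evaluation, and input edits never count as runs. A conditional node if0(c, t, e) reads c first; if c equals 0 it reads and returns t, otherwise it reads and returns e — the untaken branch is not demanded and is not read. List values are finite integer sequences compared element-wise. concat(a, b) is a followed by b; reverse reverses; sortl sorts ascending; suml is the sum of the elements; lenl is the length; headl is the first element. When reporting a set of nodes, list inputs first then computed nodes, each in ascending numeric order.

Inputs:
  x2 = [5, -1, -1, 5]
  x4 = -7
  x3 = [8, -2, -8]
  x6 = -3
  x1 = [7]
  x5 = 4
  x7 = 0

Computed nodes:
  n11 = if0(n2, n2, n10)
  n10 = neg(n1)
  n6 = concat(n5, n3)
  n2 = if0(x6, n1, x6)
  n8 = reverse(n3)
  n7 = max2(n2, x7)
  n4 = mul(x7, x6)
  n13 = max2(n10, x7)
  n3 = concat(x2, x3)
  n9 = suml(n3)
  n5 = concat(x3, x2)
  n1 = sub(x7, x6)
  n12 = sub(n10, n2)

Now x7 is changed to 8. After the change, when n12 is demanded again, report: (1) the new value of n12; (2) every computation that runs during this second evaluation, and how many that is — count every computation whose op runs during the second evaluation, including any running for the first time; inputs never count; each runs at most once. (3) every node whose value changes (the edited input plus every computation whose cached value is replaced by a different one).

Demanding n12 again yields -8.
3 computations run: n1, n10, n12.
The nodes whose values change: x7, n1, n10, n12.

First demand of the output computes:
  n1 = sub(0, -3) = 3
  n2 = if0(x6=-3 -> else branch x6) = -3
  n10 = neg(3) = -3
  n12 = sub(-3, -3) = 0

After the edit, cleaning proceeds:
  n1: a read changed (x7 0->8) — executes, giving 11.
  n10: a read changed (n1 3->11) — executes, giving -11.
  n12: a read changed (n10 -3->-11) — executes, giving -8.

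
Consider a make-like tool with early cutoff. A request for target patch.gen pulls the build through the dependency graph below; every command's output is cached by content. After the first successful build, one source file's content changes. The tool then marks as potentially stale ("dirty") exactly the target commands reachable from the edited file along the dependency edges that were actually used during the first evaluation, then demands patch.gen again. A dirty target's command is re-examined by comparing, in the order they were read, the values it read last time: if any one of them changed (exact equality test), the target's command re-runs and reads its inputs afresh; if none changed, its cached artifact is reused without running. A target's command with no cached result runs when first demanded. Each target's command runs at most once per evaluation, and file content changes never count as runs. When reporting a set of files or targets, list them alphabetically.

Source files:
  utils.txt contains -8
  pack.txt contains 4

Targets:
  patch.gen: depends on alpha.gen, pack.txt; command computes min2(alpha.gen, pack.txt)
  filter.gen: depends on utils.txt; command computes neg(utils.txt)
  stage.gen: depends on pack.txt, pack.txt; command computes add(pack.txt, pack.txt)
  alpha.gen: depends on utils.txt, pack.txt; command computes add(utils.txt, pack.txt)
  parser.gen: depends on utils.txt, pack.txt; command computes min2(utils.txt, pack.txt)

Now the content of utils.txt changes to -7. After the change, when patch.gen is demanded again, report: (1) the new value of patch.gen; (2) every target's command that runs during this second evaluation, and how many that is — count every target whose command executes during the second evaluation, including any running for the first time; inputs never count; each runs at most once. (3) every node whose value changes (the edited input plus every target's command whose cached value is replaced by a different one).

Demanding patch.gen again yields -3.
2 target commands run: alpha.gen, patch.gen.
The nodes whose values change: alpha.gen, patch.gen, utils.txt.

First demand of the output computes:
  alpha.gen = add(-8, 4) = -4
  patch.gen = min2(-4, 4) = -4

After the edit, cleaning proceeds:
  alpha.gen: a read changed (utils.txt -8->-7) — executes, giving -3.
  patch.gen: a read changed (alpha.gen -4->-3) — executes, giving -3.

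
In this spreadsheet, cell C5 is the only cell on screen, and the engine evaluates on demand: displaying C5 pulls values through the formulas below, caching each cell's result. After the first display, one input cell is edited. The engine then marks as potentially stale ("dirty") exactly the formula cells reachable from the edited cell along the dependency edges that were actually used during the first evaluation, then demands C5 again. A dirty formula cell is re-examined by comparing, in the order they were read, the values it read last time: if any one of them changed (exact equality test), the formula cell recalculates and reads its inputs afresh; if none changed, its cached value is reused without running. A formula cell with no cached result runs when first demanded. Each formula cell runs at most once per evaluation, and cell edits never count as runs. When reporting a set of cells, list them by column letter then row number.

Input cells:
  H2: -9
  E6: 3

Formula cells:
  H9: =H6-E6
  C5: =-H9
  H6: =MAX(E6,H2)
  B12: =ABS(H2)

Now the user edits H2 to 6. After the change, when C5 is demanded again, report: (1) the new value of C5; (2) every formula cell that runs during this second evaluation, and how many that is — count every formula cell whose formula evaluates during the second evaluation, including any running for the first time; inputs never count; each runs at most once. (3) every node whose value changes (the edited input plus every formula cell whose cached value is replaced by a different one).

C5 now evaluates to -3.
Run set: C5, H6, H9 (3 run).
Changed values: C5, H2, H6, H9.

Initial pass — values computed on the first demand:
  H6 = MAX(3, -9) = 3
  H9 = 3 - 3 = 0
  C5 = -(0) = 0

Second demand — change propagation:
  H6: re-runs because H2 -9->6; new result 6.
  H9: re-runs because H6 3->6; new result 3.
  C5: re-runs because H9 0->3; new result -3.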